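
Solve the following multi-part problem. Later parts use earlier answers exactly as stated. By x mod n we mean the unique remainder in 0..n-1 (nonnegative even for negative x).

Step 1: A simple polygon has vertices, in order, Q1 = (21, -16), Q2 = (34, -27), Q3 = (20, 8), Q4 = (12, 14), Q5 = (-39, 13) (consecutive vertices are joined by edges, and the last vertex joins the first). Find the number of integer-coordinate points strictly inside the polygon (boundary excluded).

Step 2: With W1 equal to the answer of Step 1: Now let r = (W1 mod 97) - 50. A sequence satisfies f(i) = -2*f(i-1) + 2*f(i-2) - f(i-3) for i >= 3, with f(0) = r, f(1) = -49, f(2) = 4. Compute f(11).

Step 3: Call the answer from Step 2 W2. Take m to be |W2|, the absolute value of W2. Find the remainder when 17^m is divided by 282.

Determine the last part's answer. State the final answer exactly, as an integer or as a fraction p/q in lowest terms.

Step 1: cross terms: (21*-27 - 34*-16)=-23, (34*8 - 20*-27)=812, (20*14 - 12*8)=184, (12*13 - -39*14)=702, (-39*-16 - 21*13)=351; twice the area = |2026| = 2026; area = 1013; boundary points = 1 + 7 + 2 + 1 + 1 = 12; strictly interior points = area - boundary/2 + 1 = 1008; answer 1008
Step 2: W1 = 1008; r = -12; f(3) = -2*(4) + 2*(-49) - 1*(-12) = -94; iterating: f(3)=-94, f(4)=245, f(5)=-682, f(6)=1948, f(7)=-5505, f(8)=15588, f(9)=-44134, f(10)=124949, f(11)=-353754; answer -353754
Step 3: W2 = -353754; m = 353754; squarings mod 282: 17^1=17, 17^2=7, 17^4=49, 17^8=145, 17^16=157, 17^32=115, 17^64=253, 17^128=277, 17^256=25, 17^512=61, 17^1024=55, 17^2048=205, 17^4096=7, 17^8192=49, 17^16384=145, 17^32768=157, 17^65536=115, 17^131072=253, 17^262144=277; 17^353754 = 17^2 * 17^8 * 17^16 * 17^64 * 17^128 * 17^256 * 17^1024 * 17^8192 * 17^16384 * 17^65536 * 17^262144 = 103 (mod 282); answer 103

103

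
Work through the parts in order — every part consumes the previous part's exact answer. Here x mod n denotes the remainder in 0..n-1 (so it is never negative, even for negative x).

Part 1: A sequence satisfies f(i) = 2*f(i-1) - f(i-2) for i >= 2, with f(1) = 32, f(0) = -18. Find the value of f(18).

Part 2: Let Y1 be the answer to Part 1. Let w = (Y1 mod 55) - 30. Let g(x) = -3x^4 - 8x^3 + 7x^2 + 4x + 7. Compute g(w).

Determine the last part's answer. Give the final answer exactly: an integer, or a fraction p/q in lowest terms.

Part 1: f(2) = 2*(32) - 1*(-18) = 82; iterating: f(2)=82, f(3)=132, f(4)=182, f(5)=232, f(6)=282, f(7)=332, f(8)=382, f(9)=432, f(10)=482, f(11)=532, f(12)=582, f(13)=632, f(14)=682, f(15)=732, f(16)=782, f(17)=832, f(18)=882; answer 882
Part 2: Y1 = 882; w = -28; -3*(-28)^4 - 8*(-28)^3 + 7*(-28)^2 + 4*(-28)^1 + 7 = (-1843968) + (175616) + (5488) + (-112) + (7) = -1662969; answer -1662969

-1662969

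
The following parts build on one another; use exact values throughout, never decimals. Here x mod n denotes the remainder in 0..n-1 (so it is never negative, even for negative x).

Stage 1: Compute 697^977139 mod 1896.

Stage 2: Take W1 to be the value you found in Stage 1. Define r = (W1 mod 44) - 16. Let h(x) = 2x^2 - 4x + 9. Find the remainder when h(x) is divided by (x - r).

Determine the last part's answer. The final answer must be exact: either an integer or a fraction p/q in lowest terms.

Stage 1: squarings mod 1896: 697^1=697, 697^2=433, 697^4=1681, 697^8=721, 697^16=337, 697^32=1705, 697^64=457, 697^128=289, 697^256=97, 697^512=1825, 697^1024=1249, 697^2048=1489, 697^4096=697, 697^8192=433, 697^16384=1681, 697^32768=721, 697^65536=337, 697^131072=1705, 697^262144=457, 697^524288=289; 697^977139 = 697^1 * 697^2 * 697^16 * 697^32 * 697^64 * 697^128 * 697^2048 * 697^8192 * 697^16384 * 697^32768 * 697^131072 * 697^262144 * 697^524288 = 1489 (mod 1896); answer 1489
Stage 2: W1 = 1489; r = 21; remainder = value at the root: 2*(21)^2 - 4*(21)^1 + 9 = (882) + (-84) + (9) = 807; answer 807

807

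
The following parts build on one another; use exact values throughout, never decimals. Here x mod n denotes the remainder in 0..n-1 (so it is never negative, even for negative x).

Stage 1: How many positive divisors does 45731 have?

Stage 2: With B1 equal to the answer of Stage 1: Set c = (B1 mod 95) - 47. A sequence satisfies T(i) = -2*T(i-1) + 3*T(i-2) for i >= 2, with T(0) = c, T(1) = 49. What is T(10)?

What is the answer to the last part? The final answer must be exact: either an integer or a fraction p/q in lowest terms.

Stage 1: 45731 = 7 * 47 * 139; number of divisors = (1+1) * (1+1) * (1+1) = 8; answer 8
Stage 2: B1 = 8; c = -39; T(2) = -2*(49) + 3*(-39) = -215; iterating: T(2)=-215, T(3)=577, T(4)=-1799, T(5)=5329, T(6)=-16055, T(7)=48097, T(8)=-144359, T(9)=433009, T(10)=-1299095; answer -1299095

-1299095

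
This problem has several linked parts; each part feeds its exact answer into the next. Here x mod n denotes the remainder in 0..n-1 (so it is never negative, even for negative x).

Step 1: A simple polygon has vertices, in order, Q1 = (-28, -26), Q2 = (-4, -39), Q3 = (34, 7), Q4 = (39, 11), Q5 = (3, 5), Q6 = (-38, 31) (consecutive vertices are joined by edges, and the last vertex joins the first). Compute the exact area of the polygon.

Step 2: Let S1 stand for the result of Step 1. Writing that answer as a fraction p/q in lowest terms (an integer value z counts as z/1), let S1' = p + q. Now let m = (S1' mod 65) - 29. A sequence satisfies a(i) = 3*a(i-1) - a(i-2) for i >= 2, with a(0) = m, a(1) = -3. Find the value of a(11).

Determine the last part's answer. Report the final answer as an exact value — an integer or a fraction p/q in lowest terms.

109227

Step 1: cross terms: (-28*-39 - -4*-26)=988, (-4*7 - 34*-39)=1298, (34*11 - 39*7)=101, (39*5 - 3*11)=162, (3*31 - -38*5)=283, (-38*-26 - -28*31)=1856; twice the area = |4688| = 4688; area = 2344; answer 2344
Step 2: S1 = 2344; threaded value p + q = 2345; m = -24; a(2) = 3*(-3) - 1*(-24) = 15; iterating: a(2)=15, a(3)=48, a(4)=129, a(5)=339, a(6)=888, a(7)=2325, a(8)=6087, a(9)=15936, a(10)=41721, a(11)=109227; answer 109227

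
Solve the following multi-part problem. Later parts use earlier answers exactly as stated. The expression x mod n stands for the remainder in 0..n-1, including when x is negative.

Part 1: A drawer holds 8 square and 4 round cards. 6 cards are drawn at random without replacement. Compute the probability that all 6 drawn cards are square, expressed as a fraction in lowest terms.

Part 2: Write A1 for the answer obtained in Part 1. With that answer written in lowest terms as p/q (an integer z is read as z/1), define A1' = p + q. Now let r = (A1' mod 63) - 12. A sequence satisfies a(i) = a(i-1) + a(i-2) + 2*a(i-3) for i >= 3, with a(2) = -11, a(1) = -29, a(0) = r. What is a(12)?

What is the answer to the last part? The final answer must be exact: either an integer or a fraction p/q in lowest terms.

Part 1: total draws C(12,6) = 924; favorable C(8,6) = 28; P = 1/33; answer 1/33
Part 2: A1 = 1/33; threaded value p + q = 34; r = 22; a(3) = 1*(-11) + 1*(-29) + 2*(22) = 4; iterating: a(3)=4, a(4)=-65, a(5)=-83, a(6)=-140, a(7)=-353, a(8)=-659, a(9)=-1292, a(10)=-2657, a(11)=-5267, a(12)=-10508; answer -10508

-10508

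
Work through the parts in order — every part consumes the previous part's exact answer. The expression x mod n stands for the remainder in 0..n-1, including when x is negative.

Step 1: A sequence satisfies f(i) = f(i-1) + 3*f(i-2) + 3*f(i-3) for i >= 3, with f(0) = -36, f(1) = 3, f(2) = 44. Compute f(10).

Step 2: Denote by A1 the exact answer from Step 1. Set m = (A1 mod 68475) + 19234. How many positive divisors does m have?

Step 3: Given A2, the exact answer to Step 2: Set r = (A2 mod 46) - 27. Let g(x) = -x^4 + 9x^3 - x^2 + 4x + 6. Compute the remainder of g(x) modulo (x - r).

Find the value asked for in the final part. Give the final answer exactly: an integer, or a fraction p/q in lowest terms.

Step 1: f(3) = 1*(44) + 3*(3) + 3*(-36) = -55; iterating: f(3)=-55, f(4)=86, f(5)=53, f(6)=146, f(7)=563, f(8)=1160, f(9)=3287, f(10)=8456; answer 8456
Step 2: A1 = 8456; m = 27690; 27690 = 2 * 3 * 5 * 13 * 71; number of divisors = (1+1) * (1+1) * (1+1) * (1+1) * (1+1) = 32; answer 32
Step 3: A2 = 32; r = 5; remainder = value at the root: -1*(5)^4 + 9*(5)^3 - 1*(5)^2 + 4*(5)^1 + 6 = (-625) + (1125) + (-25) + (20) + (6) = 501; answer 501

501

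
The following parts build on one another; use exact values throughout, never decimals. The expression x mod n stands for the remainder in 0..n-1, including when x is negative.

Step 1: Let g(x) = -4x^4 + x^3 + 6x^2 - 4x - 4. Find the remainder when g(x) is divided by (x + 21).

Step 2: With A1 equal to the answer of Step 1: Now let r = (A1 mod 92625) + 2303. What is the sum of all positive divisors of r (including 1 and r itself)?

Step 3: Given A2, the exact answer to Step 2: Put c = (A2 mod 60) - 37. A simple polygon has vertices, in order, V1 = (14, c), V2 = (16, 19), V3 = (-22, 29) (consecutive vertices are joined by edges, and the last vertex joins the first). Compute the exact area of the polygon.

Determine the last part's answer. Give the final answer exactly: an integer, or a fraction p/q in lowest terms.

Step 1: remainder = value at the root: -4*(-21)^4 + 1*(-21)^3 + 6*(-21)^2 - 4*(-21)^1 - 4 = (-777924) + (-9261) + (2646) + (84) + (-4) = -784459; answer -784459
Step 2: A1 = -784459; r = 51469; 51469 = 11 * 4679; sigma = (1 + 11) * (1 + 4679) = 12 * 4680 = 56160; answer 56160
Step 3: A2 = 56160; c = -37; cross terms: (14*19 - 16*-37)=858, (16*29 - -22*19)=882, (-22*-37 - 14*29)=408; twice the area = |2148| = 2148; area = 1074; answer 1074

1074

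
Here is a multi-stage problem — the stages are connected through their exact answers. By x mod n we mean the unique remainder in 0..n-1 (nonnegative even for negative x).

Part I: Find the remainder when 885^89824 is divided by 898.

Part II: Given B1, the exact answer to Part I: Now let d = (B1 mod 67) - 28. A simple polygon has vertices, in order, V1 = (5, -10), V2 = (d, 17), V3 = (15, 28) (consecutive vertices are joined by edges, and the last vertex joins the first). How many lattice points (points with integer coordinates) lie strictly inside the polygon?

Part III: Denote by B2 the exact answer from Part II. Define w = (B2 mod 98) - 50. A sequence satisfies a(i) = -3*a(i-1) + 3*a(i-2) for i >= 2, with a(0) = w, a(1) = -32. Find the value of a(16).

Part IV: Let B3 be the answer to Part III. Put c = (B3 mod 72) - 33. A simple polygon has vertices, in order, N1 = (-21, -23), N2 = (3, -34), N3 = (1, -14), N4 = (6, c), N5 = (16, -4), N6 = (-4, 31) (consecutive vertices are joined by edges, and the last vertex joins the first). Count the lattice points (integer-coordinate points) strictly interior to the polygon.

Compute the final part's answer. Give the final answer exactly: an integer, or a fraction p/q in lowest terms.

1002

Part I: squarings mod 898: 885^1=885, 885^2=169, 885^4=723, 885^8=93, 885^16=567, 885^32=5, 885^64=25, 885^128=625, 885^256=893, 885^512=25, 885^1024=625, 885^2048=893, 885^4096=25, 885^8192=625, 885^16384=893, 885^32768=25, 885^65536=625; 885^89824 = 885^32 * 885^64 * 885^128 * 885^512 * 885^1024 * 885^2048 * 885^4096 * 885^16384 * 885^65536 = 897 (mod 898); answer 897
Part II: B1 = 897; d = -2; cross terms: (5*17 - -2*-10)=65, (-2*28 - 15*17)=-311, (15*-10 - 5*28)=-290; twice the area = |-536| = 536; area = 268; boundary points = 1 + 1 + 2 = 4; strictly interior points = area - boundary/2 + 1 = 267; answer 267
Part III: B2 = 267; w = 21; a(2) = -3*(-32) + 3*(21) = 159; iterating: a(2)=159, a(3)=-573, a(4)=2196, a(5)=-8307, a(6)=31509, a(7)=-119448, a(8)=452871, a(9)=-1716957, a(10)=6509484, a(11)=-24679323, a(12)=93566421, a(13)=-354737232, a(14)=1344910959, a(15)=-5098944573, a(16)=19331566596; answer 19331566596
Part IV: B3 = 19331566596; c = 3; cross terms: (-21*-34 - 3*-23)=783, (3*-14 - 1*-34)=-8, (1*3 - 6*-14)=87, (6*-4 - 16*3)=-72, (16*31 - -4*-4)=480, (-4*-23 - -21*31)=743; twice the area = |2013| = 2013; area = 2013/2; boundary points = 1 + 2 + 1 + 1 + 5 + 1 = 11; strictly interior points = area - boundary/2 + 1 = 1002; answer 1002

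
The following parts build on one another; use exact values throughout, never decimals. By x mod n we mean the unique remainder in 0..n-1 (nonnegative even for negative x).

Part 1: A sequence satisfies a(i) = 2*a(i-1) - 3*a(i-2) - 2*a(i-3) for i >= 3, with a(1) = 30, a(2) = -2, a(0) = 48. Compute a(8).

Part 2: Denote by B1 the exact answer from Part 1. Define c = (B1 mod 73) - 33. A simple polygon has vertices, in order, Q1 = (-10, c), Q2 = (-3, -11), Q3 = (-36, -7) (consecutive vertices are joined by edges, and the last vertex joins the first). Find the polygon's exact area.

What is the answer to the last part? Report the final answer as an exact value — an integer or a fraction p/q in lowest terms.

811

Part 1: a(3) = 2*(-2) - 3*(30) - 2*(48) = -190; iterating: a(3)=-190, a(4)=-434, a(5)=-294, a(6)=1094, a(7)=3938, a(8)=5182; answer 5182
Part 2: B1 = 5182; c = 39; cross terms: (-10*-11 - -3*39)=227, (-3*-7 - -36*-11)=-375, (-36*39 - -10*-7)=-1474; twice the area = |-1622| = 1622; area = 811; answer 811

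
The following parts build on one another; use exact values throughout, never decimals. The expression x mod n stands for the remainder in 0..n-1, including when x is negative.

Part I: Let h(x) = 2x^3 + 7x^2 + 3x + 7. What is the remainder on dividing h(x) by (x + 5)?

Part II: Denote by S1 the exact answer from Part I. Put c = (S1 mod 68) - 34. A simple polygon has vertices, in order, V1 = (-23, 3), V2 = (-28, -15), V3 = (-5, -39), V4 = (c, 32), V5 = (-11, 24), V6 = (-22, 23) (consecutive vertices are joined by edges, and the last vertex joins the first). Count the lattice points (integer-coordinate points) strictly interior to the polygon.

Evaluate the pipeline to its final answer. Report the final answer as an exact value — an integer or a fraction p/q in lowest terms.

Part I: remainder = value at the root: 2*(-5)^3 + 7*(-5)^2 + 3*(-5)^1 + 7 = (-250) + (175) + (-15) + (7) = -83; answer -83
Part II: S1 = -83; c = 19; cross terms: (-23*-15 - -28*3)=429, (-28*-39 - -5*-15)=1017, (-5*32 - 19*-39)=581, (19*24 - -11*32)=808, (-11*23 - -22*24)=275, (-22*3 - -23*23)=463; twice the area = |3573| = 3573; area = 3573/2; boundary points = 1 + 1 + 1 + 2 + 1 + 1 = 7; strictly interior points = area - boundary/2 + 1 = 1784; answer 1784

1784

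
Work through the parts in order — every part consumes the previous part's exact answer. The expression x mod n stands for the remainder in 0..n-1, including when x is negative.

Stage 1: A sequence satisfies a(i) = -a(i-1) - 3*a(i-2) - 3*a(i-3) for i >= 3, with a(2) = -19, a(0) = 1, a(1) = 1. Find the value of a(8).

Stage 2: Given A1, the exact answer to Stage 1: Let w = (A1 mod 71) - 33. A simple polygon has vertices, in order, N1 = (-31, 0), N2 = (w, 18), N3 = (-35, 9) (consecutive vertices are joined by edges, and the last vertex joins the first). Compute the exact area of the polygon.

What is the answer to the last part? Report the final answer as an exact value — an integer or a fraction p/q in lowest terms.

234

Stage 1: a(3) = -1*(-19) - 3*(1) - 3*(1) = 13; iterating: a(3)=13, a(4)=41, a(5)=-23, a(6)=-139, a(7)=85, a(8)=401; answer 401
Stage 2: A1 = 401; w = 13; cross terms: (-31*18 - 13*0)=-558, (13*9 - -35*18)=747, (-35*0 - -31*9)=279; twice the area = |468| = 468; area = 234; answer 234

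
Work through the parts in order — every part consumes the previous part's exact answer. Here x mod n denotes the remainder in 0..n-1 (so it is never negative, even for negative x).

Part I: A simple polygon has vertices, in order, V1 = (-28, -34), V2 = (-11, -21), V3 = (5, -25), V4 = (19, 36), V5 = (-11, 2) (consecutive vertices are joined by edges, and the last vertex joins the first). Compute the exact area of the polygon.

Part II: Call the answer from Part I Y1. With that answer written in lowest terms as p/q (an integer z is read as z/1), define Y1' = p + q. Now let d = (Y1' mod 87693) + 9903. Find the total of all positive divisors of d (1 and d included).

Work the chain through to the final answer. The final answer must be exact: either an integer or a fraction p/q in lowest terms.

24048

Part I: cross terms: (-28*-21 - -11*-34)=214, (-11*-25 - 5*-21)=380, (5*36 - 19*-25)=655, (19*2 - -11*36)=434, (-11*-34 - -28*2)=430; twice the area = |2113| = 2113; area = 2113/2; answer 2113/2
Part II: Y1 = 2113/2; threaded value p + q = 2115; d = 12018; 12018 = 2 * 3 * 2003; sigma = (1 + 2) * (1 + 3) * (1 + 2003) = 3 * 4 * 2004 = 24048; answer 24048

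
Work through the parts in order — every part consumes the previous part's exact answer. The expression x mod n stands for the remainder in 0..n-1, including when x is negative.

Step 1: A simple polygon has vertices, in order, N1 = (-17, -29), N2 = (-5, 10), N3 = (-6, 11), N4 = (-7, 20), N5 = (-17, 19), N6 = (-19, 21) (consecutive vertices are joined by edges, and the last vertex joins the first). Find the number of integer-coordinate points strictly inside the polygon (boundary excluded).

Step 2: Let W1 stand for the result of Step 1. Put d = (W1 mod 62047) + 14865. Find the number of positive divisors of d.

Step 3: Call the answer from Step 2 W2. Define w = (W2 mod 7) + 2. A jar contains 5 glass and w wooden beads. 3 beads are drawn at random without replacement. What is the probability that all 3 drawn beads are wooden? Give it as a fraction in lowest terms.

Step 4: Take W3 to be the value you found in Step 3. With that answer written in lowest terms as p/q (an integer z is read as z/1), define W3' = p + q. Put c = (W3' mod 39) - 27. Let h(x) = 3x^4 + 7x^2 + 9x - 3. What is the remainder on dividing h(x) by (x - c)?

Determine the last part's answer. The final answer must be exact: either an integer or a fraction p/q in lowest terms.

Step 1: cross terms: (-17*10 - -5*-29)=-315, (-5*11 - -6*10)=5, (-6*20 - -7*11)=-43, (-7*19 - -17*20)=207, (-17*21 - -19*19)=4, (-19*-29 - -17*21)=908; twice the area = |766| = 766; area = 383; boundary points = 3 + 1 + 1 + 1 + 2 + 2 = 10; strictly interior points = area - boundary/2 + 1 = 379; answer 379
Step 2: W1 = 379; d = 15244; 15244 = 2^2 * 37 * 103; number of divisors = (2+1) * (1+1) * (1+1) = 12; answer 12
Step 3: W2 = 12; w = 7; total draws C(12,3) = 220; favorable C(7,3) = 35; P = 7/44; answer 7/44
Step 4: W3 = 7/44; threaded value p + q = 51; c = -15; remainder = value at the root: 3*(-15)^4 + 7*(-15)^2 + 9*(-15)^1 - 3 = (151875) + (1575) + (-135) + (-3) = 153312; answer 153312

153312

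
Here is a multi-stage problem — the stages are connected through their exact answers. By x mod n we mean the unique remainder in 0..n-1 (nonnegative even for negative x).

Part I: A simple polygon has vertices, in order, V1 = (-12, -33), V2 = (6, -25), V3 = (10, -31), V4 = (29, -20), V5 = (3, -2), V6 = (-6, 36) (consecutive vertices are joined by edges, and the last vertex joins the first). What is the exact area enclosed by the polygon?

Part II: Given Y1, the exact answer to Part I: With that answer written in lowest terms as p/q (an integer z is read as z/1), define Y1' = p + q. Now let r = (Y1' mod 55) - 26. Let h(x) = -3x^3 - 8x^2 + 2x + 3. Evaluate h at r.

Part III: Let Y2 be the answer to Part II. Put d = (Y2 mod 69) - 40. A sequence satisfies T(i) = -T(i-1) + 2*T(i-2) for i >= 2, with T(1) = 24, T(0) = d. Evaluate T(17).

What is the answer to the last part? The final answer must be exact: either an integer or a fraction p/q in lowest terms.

Part I: cross terms: (-12*-25 - 6*-33)=498, (6*-31 - 10*-25)=64, (10*-20 - 29*-31)=699, (29*-2 - 3*-20)=2, (3*36 - -6*-2)=96, (-6*-33 - -12*36)=630; twice the area = |1989| = 1989; area = 1989/2; answer 1989/2
Part II: Y1 = 1989/2; threaded value p + q = 1991; r = -15; -3*(-15)^3 - 8*(-15)^2 + 2*(-15)^1 + 3 = (10125) + (-1800) + (-30) + (3) = 8298; answer 8298
Part III: Y2 = 8298; d = -22; T(2) = -1*(24) + 2*(-22) = -68; iterating: T(2)=-68, T(3)=116, T(4)=-252, T(5)=484, T(6)=-988, T(7)=1956, T(8)=-3932, T(9)=7844, T(10)=-15708, T(11)=31396, T(12)=-62812, T(13)=125604, T(14)=-251228, T(15)=502436, T(16)=-1004892, T(17)=2009764; answer 2009764

2009764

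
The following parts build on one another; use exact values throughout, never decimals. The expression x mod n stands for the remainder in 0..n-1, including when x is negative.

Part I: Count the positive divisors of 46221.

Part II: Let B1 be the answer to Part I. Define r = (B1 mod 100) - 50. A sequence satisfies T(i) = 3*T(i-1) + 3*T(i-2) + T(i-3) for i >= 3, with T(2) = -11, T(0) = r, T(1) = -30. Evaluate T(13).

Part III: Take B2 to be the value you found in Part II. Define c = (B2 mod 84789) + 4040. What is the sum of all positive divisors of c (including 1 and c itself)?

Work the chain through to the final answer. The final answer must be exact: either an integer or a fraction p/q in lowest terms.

26112

Part I: 46221 = 3 * 7 * 31 * 71; number of divisors = (1+1) * (1+1) * (1+1) * (1+1) = 16; answer 16
Part II: B1 = 16; r = -34; T(3) = 3*(-11) + 3*(-30) + 1*(-34) = -157; iterating: T(3)=-157, T(4)=-534, T(5)=-2084, T(6)=-8011, T(7)=-30819, T(8)=-118574, T(9)=-456190, T(10)=-1755111, T(11)=-6752477, T(12)=-25978954, T(13)=-99949404; answer -99949404
Part III: B2 = -99949404; c = 20867; 20867 = 7 * 11 * 271; sigma = (1 + 7) * (1 + 11) * (1 + 271) = 8 * 12 * 272 = 26112; answer 26112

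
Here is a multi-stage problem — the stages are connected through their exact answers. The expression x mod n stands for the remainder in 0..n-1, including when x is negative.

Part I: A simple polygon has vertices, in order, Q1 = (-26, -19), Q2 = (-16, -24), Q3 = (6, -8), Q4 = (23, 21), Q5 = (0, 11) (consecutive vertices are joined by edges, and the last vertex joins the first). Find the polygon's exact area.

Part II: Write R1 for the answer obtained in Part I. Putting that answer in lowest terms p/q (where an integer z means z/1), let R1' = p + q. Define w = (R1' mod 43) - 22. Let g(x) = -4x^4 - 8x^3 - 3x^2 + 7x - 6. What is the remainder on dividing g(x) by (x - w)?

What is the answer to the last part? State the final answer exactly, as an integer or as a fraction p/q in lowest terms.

Part I: cross terms: (-26*-24 - -16*-19)=320, (-16*-8 - 6*-24)=272, (6*21 - 23*-8)=310, (23*11 - 0*21)=253, (0*-19 - -26*11)=286; twice the area = |1441| = 1441; area = 1441/2; answer 1441/2
Part II: R1 = 1441/2; threaded value p + q = 1443; w = 2; remainder = value at the root: -4*(2)^4 - 8*(2)^3 - 3*(2)^2 + 7*(2)^1 - 6 = (-64) + (-64) + (-12) + (14) + (-6) = -132; answer -132

-132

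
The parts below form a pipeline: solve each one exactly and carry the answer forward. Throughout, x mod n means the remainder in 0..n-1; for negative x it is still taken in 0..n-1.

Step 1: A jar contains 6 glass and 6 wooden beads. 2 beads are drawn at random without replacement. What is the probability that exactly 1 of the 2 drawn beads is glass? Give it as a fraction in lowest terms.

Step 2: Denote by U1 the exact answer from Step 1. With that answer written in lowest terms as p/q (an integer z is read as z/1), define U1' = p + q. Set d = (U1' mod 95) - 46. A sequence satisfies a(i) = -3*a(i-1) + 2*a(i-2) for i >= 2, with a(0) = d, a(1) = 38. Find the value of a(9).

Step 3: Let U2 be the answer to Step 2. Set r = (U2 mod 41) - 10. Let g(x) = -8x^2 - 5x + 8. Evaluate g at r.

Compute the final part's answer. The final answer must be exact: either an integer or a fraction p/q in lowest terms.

-49

Step 1: total draws C(12,2) = 66; favorable C(6,1)*C(6,1) = 36; P = 6/11; answer 6/11
Step 2: U1 = 6/11; threaded value p + q = 17; d = -29; a(2) = -3*(38) + 2*(-29) = -172; iterating: a(2)=-172, a(3)=592, a(4)=-2120, a(5)=7544, a(6)=-26872, a(7)=95704, a(8)=-340856, a(9)=1213976; answer 1213976
Step 3: U2 = 1213976; r = -3; -8*(-3)^2 - 5*(-3)^1 + 8 = (-72) + (15) + (8) = -49; answer -49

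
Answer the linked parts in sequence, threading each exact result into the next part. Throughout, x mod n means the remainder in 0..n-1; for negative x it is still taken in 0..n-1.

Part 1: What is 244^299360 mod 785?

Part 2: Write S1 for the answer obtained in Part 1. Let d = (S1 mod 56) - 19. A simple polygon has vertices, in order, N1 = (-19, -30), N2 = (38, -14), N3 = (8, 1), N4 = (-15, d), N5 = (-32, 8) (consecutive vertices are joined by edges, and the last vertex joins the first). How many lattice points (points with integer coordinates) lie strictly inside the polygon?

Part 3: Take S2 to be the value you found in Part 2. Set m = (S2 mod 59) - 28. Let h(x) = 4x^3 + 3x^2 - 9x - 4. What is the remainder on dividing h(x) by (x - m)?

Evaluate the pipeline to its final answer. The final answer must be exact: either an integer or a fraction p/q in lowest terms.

Part 1: squarings mod 785: 244^1=244, 244^2=661, 244^4=461, 244^8=571, 244^16=266, 244^32=106, 244^64=246, 244^128=71, 244^256=331, 244^512=446, 244^1024=311, 244^2048=166, 244^4096=81, 244^8192=281, 244^16384=461, 244^32768=571, 244^65536=266, 244^131072=106, 244^262144=246; 244^299360 = 244^32 * 244^64 * 244^256 * 244^4096 * 244^32768 * 244^262144 = 361 (mod 785); answer 361
Part 2: S1 = 361; d = 6; cross terms: (-19*-14 - 38*-30)=1406, (38*1 - 8*-14)=150, (8*6 - -15*1)=63, (-15*8 - -32*6)=72, (-32*-30 - -19*8)=1112; twice the area = |2803| = 2803; area = 2803/2; boundary points = 1 + 15 + 1 + 1 + 1 = 19; strictly interior points = area - boundary/2 + 1 = 1393; answer 1393
Part 3: S2 = 1393; m = 8; remainder = value at the root: 4*(8)^3 + 3*(8)^2 - 9*(8)^1 - 4 = (2048) + (192) + (-72) + (-4) = 2164; answer 2164

2164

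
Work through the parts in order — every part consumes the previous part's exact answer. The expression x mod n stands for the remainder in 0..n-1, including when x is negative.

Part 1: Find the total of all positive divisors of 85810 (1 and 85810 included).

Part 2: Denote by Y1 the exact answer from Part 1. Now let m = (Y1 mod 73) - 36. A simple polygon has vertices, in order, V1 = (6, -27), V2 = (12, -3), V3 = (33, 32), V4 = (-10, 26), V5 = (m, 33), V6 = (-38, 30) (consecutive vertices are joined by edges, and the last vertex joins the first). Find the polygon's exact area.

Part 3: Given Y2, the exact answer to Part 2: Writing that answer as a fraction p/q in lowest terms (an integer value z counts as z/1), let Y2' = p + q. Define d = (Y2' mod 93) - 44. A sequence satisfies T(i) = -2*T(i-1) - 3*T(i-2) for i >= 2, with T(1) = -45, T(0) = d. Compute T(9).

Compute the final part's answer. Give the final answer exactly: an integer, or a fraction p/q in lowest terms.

-10677

Part 1: 85810 = 2 * 5 * 8581; sigma = (1 + 2) * (1 + 5) * (1 + 8581) = 3 * 6 * 8582 = 154476; answer 154476
Part 2: Y1 = 154476; m = -28; cross terms: (6*-3 - 12*-27)=306, (12*32 - 33*-3)=483, (33*26 - -10*32)=1178, (-10*33 - -28*26)=398, (-28*30 - -38*33)=414, (-38*-27 - 6*30)=846; twice the area = |3625| = 3625; area = 3625/2; answer 3625/2
Part 3: Y2 = 3625/2; threaded value p + q = 3627; d = -44; T(2) = -2*(-45) - 3*(-44) = 222; iterating: T(2)=222, T(3)=-309, T(4)=-48, T(5)=1023, T(6)=-1902, T(7)=735, T(8)=4236, T(9)=-10677; answer -10677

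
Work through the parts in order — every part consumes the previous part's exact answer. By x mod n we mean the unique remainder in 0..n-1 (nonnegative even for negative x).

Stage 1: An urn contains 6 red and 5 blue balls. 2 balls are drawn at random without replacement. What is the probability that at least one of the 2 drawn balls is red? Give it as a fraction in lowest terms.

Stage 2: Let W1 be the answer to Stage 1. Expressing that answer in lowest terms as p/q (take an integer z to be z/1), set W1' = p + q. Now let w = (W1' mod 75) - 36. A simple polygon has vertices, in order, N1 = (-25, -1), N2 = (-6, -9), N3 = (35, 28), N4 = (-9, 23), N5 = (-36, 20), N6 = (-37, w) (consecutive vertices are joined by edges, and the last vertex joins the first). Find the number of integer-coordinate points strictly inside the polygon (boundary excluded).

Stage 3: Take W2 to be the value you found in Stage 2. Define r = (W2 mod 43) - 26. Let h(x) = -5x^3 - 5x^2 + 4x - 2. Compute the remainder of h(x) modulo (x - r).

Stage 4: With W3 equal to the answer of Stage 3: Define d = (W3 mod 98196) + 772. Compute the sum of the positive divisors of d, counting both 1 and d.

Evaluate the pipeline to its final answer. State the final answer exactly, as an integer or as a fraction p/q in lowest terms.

103026

Stage 1: total draws C(11,2) = 55; complement C(5,2) = 10; favorable 55 - 10 = 45; P = 9/11; answer 9/11
Stage 2: W1 = 9/11; threaded value p + q = 20; w = -16; cross terms: (-25*-9 - -6*-1)=219, (-6*28 - 35*-9)=147, (35*23 - -9*28)=1057, (-9*20 - -36*23)=648, (-36*-16 - -37*20)=1316, (-37*-1 - -25*-16)=-363; twice the area = |3024| = 3024; area = 1512; boundary points = 1 + 1 + 1 + 3 + 1 + 3 = 10; strictly interior points = area - boundary/2 + 1 = 1508; answer 1508
Stage 3: W2 = 1508; r = -23; remainder = value at the root: -5*(-23)^3 - 5*(-23)^2 + 4*(-23)^1 - 2 = (60835) + (-2645) + (-92) + (-2) = 58096; answer 58096
Stage 4: W3 = 58096; d = 58868; 58868 = 2^2 * 14717; sigma = (1 + 2 + 4) * (1 + 14717) = 7 * 14718 = 103026; answer 103026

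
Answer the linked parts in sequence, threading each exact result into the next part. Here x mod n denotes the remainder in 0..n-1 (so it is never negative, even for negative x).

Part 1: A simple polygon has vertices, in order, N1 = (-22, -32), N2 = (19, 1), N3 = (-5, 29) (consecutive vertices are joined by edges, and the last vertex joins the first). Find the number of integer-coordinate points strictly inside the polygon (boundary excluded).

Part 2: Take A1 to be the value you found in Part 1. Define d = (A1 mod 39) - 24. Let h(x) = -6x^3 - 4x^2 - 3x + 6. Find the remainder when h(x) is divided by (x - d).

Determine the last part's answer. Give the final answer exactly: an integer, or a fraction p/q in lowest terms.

Part 1: cross terms: (-22*1 - 19*-32)=586, (19*29 - -5*1)=556, (-5*-32 - -22*29)=798; twice the area = |1940| = 1940; area = 970; boundary points = 1 + 4 + 1 = 6; strictly interior points = area - boundary/2 + 1 = 968; answer 968
Part 2: A1 = 968; d = 8; remainder = value at the root: -6*(8)^3 - 4*(8)^2 - 3*(8)^1 + 6 = (-3072) + (-256) + (-24) + (6) = -3346; answer -3346

-3346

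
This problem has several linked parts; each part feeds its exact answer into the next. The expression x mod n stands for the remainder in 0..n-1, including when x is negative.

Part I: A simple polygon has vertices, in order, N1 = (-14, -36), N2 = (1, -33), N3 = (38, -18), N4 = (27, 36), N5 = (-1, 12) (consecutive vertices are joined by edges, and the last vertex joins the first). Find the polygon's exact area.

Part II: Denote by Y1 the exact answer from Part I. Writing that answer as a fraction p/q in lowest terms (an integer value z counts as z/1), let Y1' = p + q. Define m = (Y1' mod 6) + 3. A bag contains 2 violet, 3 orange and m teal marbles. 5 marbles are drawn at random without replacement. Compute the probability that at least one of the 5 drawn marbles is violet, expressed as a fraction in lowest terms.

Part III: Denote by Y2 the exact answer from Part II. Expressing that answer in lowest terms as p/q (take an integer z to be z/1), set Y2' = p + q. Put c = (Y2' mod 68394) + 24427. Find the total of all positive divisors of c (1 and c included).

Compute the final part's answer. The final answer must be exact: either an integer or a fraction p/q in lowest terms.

48888

Part I: cross terms: (-14*-33 - 1*-36)=498, (1*-18 - 38*-33)=1236, (38*36 - 27*-18)=1854, (27*12 - -1*36)=360, (-1*-36 - -14*12)=204; twice the area = |4152| = 4152; area = 2076; answer 2076
Part II: Y1 = 2076; threaded value p + q = 2077; m = 4; total draws C(9,5) = 126; complement C(7,5) = 21; favorable 126 - 21 = 105; P = 5/6; answer 5/6
Part III: Y2 = 5/6; threaded value p + q = 11; c = 24438; 24438 = 2 * 3 * 4073; sigma = (1 + 2) * (1 + 3) * (1 + 4073) = 3 * 4 * 4074 = 48888; answer 48888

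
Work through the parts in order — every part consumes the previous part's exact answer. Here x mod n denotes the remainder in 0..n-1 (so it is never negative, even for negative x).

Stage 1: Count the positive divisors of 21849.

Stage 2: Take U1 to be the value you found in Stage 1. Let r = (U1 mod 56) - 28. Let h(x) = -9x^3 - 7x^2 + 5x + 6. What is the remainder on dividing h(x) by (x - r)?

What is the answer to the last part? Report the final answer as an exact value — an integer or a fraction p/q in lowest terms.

Stage 1: 21849 = 3 * 7283; number of divisors = (1+1) * (1+1) = 4; answer 4
Stage 2: U1 = 4; r = -24; remainder = value at the root: -9*(-24)^3 - 7*(-24)^2 + 5*(-24)^1 + 6 = (124416) + (-4032) + (-120) + (6) = 120270; answer 120270

120270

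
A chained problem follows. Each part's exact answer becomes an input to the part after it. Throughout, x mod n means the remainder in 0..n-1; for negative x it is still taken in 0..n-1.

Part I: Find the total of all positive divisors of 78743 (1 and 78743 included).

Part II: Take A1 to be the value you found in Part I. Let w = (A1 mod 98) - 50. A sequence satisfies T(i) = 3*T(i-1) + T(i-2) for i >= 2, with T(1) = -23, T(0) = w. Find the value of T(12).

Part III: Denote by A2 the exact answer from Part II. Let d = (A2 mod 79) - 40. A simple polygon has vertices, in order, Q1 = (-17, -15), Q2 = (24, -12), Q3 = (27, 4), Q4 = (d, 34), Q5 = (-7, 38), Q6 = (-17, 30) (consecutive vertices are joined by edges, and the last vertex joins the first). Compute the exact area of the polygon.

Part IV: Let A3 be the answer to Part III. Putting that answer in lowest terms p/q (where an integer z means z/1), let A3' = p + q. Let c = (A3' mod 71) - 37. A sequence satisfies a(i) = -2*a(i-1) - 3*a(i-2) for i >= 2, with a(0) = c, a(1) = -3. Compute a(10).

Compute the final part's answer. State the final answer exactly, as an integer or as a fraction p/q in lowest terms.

Part I: 78743 = 7^2 * 1607; sigma = (1 + 7 + 49) * (1 + 1607) = 57 * 1608 = 91656; answer 91656
Part II: A1 = 91656; w = -24; T(2) = 3*(-23) + 1*(-24) = -93; iterating: T(2)=-93, T(3)=-302, T(4)=-999, T(5)=-3299, T(6)=-10896, T(7)=-35987, T(8)=-118857, T(9)=-392558, T(10)=-1296531, T(11)=-4282151, T(12)=-14142984; answer -14142984
Part III: A2 = -14142984; d = 30; cross terms: (-17*-12 - 24*-15)=564, (24*4 - 27*-12)=420, (27*34 - 30*4)=798, (30*38 - -7*34)=1378, (-7*30 - -17*38)=436, (-17*-15 - -17*30)=765; twice the area = |4361| = 4361; area = 4361/2; answer 4361/2
Part IV: A3 = 4361/2; threaded value p + q = 4363; c = -5; a(2) = -2*(-3) - 3*(-5) = 21; iterating: a(2)=21, a(3)=-33, a(4)=3, a(5)=93, a(6)=-195, a(7)=111, a(8)=363, a(9)=-1059, a(10)=1029; answer 1029

1029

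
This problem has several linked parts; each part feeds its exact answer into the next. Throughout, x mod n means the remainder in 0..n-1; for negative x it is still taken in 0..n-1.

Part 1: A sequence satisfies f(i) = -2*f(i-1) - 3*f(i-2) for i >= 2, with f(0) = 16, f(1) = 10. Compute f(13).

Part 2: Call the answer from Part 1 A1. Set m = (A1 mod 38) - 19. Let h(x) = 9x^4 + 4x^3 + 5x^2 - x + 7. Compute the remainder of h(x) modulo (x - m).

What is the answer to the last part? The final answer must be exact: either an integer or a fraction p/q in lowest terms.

Part 1: f(2) = -2*(10) - 3*(16) = -68; iterating: f(2)=-68, f(3)=106, f(4)=-8, f(5)=-302, f(6)=628, f(7)=-350, f(8)=-1184, f(9)=3418, f(10)=-3284, f(11)=-3686, f(12)=17224, f(13)=-23390; answer -23390
Part 2: A1 = -23390; m = -1; remainder = value at the root: 9*(-1)^4 + 4*(-1)^3 + 5*(-1)^2 - 1*(-1)^1 + 7 = (9) + (-4) + (5) + (1) + (7) = 18; answer 18

18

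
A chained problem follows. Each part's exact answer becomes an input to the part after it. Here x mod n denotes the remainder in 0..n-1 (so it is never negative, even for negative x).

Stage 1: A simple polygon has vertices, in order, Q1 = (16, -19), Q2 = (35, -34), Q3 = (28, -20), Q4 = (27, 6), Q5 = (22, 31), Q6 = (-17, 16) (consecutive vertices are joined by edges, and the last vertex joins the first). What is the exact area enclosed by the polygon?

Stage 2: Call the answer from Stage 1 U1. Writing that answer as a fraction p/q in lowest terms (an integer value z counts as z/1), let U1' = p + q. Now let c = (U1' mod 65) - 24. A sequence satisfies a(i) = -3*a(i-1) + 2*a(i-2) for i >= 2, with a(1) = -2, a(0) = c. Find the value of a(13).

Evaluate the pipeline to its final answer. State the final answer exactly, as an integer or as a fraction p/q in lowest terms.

Stage 1: cross terms: (16*-34 - 35*-19)=121, (35*-20 - 28*-34)=252, (28*6 - 27*-20)=708, (27*31 - 22*6)=705, (22*16 - -17*31)=879, (-17*-19 - 16*16)=67; twice the area = |2732| = 2732; area = 1366; answer 1366
Stage 2: U1 = 1366; threaded value p + q = 1367; c = -22; a(2) = -3*(-2) + 2*(-22) = -38; iterating: a(2)=-38, a(3)=110, a(4)=-406, a(5)=1438, a(6)=-5126, a(7)=18254, a(8)=-65014, a(9)=231550, a(10)=-824678, a(11)=2937134, a(12)=-10460758, a(13)=37256542; answer 37256542

37256542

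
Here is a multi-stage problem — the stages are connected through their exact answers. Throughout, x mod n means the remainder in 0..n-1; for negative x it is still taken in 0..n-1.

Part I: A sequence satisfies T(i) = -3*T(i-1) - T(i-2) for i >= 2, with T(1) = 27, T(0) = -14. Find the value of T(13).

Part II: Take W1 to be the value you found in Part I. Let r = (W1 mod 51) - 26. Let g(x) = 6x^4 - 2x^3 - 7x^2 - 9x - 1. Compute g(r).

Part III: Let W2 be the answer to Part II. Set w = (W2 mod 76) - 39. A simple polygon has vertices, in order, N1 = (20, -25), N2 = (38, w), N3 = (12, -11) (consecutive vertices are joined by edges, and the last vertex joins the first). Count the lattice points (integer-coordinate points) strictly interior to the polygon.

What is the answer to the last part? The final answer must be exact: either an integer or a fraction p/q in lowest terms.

Part I: T(2) = -3*(27) - 1*(-14) = -67; iterating: T(2)=-67, T(3)=174, T(4)=-455, T(5)=1191, T(6)=-3118, T(7)=8163, T(8)=-21371, T(9)=55950, T(10)=-146479, T(11)=383487, T(12)=-1003982, T(13)=2628459; answer 2628459
Part II: W1 = 2628459; r = -5; 6*(-5)^4 - 2*(-5)^3 - 7*(-5)^2 - 9*(-5)^1 - 1 = (3750) + (250) + (-175) + (45) + (-1) = 3869; answer 3869
Part III: W2 = 3869; w = 30; cross terms: (20*30 - 38*-25)=1550, (38*-11 - 12*30)=-778, (12*-25 - 20*-11)=-80; twice the area = |692| = 692; area = 346; boundary points = 1 + 1 + 2 = 4; strictly interior points = area - boundary/2 + 1 = 345; answer 345

345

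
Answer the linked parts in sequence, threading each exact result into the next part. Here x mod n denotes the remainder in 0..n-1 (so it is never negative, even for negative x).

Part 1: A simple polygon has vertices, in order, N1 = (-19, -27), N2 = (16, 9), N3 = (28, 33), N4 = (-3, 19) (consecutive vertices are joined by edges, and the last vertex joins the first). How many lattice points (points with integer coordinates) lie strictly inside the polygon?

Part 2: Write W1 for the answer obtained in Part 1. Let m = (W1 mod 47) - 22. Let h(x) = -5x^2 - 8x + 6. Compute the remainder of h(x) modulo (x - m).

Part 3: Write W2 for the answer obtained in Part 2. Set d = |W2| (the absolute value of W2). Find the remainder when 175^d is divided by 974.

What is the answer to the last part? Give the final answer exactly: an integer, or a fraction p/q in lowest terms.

Part 1: cross terms: (-19*9 - 16*-27)=261, (16*33 - 28*9)=276, (28*19 - -3*33)=631, (-3*-27 - -19*19)=442; twice the area = |1610| = 1610; area = 805; boundary points = 1 + 12 + 1 + 2 = 16; strictly interior points = area - boundary/2 + 1 = 798; answer 798
Part 2: W1 = 798; m = 24; remainder = value at the root: -5*(24)^2 - 8*(24)^1 + 6 = (-2880) + (-192) + (6) = -3066; answer -3066
Part 3: W2 = -3066; d = 3066; squarings mod 974: 175^1=175, 175^2=431, 175^4=701, 175^8=505, 175^16=811, 175^32=271, 175^64=391, 175^128=937, 175^256=395, 175^512=185, 175^1024=135, 175^2048=693; 175^3066 = 175^2 * 175^8 * 175^16 * 175^32 * 175^64 * 175^128 * 175^256 * 175^512 * 175^2048 = 653 (mod 974); answer 653

653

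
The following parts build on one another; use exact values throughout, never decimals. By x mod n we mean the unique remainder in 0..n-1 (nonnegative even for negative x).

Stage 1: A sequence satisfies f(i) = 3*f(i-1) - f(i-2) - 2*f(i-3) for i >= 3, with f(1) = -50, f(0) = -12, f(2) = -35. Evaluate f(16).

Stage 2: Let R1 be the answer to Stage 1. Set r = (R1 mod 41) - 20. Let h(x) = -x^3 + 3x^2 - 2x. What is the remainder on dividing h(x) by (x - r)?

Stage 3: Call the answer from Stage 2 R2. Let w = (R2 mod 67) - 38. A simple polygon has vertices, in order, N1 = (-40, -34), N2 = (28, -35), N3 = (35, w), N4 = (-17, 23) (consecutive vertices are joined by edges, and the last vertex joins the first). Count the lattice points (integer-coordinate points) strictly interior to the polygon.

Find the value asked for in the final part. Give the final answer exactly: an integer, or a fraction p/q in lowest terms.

3431

Stage 1: f(3) = 3*(-35) - 1*(-50) - 2*(-12) = -31; iterating: f(3)=-31, f(4)=42, f(5)=227, f(6)=701, f(7)=1792, f(8)=4221, f(9)=9469, f(10)=20602, f(11)=43895, f(12)=92145, f(13)=191336, f(14)=394073, f(15)=806593, f(16)=1643034; answer 1643034
Stage 2: R1 = 1643034; r = -20; remainder = value at the root: -1*(-20)^3 + 3*(-20)^2 - 2*(-20)^1 = (8000) + (1200) + (40) = 9240; answer 9240
Stage 3: R2 = 9240; w = 23; cross terms: (-40*-35 - 28*-34)=2352, (28*23 - 35*-35)=1869, (35*23 - -17*23)=1196, (-17*-34 - -40*23)=1498; twice the area = |6915| = 6915; area = 6915/2; boundary points = 1 + 1 + 52 + 1 = 55; strictly interior points = area - boundary/2 + 1 = 3431; answer 3431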